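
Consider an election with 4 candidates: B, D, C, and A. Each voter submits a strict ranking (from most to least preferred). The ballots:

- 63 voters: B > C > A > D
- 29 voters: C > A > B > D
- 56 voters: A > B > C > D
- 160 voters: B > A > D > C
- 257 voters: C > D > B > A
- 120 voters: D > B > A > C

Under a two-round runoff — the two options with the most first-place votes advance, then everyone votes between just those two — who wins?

B

Round 1 first-place votes: B 223, D 120, C 286, A 56.
C and B advance.
Runoff: C is preferred to B by 286 voters; B by 399.
B wins the runoff.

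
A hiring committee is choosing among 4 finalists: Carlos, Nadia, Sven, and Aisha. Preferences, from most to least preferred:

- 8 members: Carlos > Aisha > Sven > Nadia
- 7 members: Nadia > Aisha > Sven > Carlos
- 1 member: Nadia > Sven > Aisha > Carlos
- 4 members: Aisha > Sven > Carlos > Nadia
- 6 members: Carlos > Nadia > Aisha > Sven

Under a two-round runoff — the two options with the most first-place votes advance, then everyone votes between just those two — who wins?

Round 1 first-place votes: Carlos 14, Nadia 8, Sven 0, Aisha 4.
Carlos and Nadia advance.
Runoff: Carlos is preferred to Nadia by 18 voters; Nadia by 8.
Carlos wins the runoff.

Carlos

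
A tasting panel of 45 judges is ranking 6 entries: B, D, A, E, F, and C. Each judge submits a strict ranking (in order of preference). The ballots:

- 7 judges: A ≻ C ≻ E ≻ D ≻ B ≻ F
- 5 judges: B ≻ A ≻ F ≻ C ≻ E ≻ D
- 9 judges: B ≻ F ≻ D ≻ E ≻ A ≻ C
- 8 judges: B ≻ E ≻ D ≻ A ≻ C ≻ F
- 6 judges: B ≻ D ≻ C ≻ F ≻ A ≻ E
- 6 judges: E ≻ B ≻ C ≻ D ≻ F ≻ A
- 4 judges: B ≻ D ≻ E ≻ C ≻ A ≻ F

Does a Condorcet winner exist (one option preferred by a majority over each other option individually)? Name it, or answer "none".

B

B vs D: 38–7 for B.
B vs A: 38–7 for B.
B vs E: 32–13 for B.
B vs F: 45–0 for B.
B vs C: 38–7 for B.
B beats every other option head-to-head.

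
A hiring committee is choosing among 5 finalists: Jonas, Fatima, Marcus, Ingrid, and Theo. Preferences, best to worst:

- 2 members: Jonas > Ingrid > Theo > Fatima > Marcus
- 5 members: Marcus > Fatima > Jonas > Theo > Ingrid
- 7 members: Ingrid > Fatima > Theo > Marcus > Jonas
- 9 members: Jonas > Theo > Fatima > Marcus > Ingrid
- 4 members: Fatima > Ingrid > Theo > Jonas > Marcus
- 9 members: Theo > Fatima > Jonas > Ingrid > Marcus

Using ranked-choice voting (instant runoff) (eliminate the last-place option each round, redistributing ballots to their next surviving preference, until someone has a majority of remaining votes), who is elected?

Round 1: Jonas 11, Fatima 4, Marcus 5, Ingrid 7, Theo 9. Eliminate Fatima.
Round 2: Jonas 11, Marcus 5, Ingrid 11, Theo 9. Eliminate Marcus.
Round 3: Jonas 16, Ingrid 11, Theo 9. Eliminate Theo.
Round 4: Jonas 25, Ingrid 11. Jonas has a majority.

Jonas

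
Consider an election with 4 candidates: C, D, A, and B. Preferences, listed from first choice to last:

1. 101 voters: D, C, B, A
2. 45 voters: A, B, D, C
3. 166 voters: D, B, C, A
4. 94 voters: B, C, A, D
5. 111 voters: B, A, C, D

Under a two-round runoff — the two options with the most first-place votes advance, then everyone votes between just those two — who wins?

D

Round 1 first-place votes: C 0, D 267, A 45, B 205.
D and B advance.
Runoff: D is preferred to B by 267 voters; B by 250.
D wins the runoff.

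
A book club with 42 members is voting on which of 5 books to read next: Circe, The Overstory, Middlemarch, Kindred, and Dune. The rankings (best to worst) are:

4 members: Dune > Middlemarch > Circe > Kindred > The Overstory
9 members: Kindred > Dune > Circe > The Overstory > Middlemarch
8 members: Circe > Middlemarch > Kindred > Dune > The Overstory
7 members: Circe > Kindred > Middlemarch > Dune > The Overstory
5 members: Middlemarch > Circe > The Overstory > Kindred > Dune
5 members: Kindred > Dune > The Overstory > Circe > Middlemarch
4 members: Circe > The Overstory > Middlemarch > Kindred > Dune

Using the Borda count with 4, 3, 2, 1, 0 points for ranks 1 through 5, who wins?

Circe: 4·2 + 9·2 + 8·4 + 7·4 + 5·3 + 5·1 + 4·4 = 122
The Overstory: 4·0 + 9·1 + 8·0 + 7·0 + 5·2 + 5·2 + 4·3 = 41
Middlemarch: 4·3 + 9·0 + 8·3 + 7·2 + 5·4 + 5·0 + 4·2 = 78
Kindred: 4·1 + 9·4 + 8·2 + 7·3 + 5·1 + 5·4 + 4·1 = 106
Dune: 4·4 + 9·3 + 8·1 + 7·1 + 5·0 + 5·3 + 4·0 = 73
Circe has the highest Borda score (122).

Circe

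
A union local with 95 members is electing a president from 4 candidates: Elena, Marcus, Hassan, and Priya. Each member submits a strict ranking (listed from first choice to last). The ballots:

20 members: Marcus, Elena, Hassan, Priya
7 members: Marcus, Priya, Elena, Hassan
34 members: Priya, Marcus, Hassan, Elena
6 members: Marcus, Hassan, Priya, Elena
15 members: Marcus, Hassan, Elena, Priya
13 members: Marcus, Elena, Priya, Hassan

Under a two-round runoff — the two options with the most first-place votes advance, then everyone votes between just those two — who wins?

Marcus

Round 1 first-place votes: Elena 0, Marcus 61, Hassan 0, Priya 34.
Marcus and Priya advance.
Runoff: Marcus is preferred to Priya by 61 voters; Priya by 34.
Marcus wins the runoff.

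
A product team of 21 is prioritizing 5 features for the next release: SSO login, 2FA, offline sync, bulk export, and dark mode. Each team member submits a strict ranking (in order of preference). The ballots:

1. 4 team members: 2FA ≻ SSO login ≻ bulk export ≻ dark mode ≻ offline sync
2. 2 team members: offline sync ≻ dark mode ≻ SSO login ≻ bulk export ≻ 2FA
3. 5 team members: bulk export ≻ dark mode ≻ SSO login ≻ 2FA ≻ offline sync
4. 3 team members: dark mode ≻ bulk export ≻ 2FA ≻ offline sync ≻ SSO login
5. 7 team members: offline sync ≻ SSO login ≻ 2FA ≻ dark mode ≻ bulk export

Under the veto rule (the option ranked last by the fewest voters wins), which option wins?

dark mode

Last-place votes: SSO login 3, 2FA 2, offline sync 9, bulk export 7, dark mode 0.
dark mode is ranked last by the fewest voters, so dark mode wins.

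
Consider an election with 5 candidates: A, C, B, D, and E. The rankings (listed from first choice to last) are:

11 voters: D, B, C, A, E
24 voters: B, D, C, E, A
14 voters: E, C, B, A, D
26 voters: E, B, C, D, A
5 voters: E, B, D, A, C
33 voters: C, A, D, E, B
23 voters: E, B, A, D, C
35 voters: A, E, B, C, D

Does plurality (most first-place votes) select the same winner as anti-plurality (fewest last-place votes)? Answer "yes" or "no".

yes

Plurality — first-place votes: A 35, C 33, B 24, D 11, E 68. Winner: E.
Anti-plurality — last-place votes: A 50, C 28, B 33, D 49, E 11. Winner: E.
The two methods agree.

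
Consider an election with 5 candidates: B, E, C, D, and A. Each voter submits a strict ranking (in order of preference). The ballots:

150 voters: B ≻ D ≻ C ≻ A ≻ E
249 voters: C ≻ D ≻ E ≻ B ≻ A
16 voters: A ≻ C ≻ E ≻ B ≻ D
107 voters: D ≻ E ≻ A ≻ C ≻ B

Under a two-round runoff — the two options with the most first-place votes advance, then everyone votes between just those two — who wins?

C

Round 1 first-place votes: B 150, E 0, C 249, D 107, A 16.
C and B advance.
Runoff: C is preferred to B by 372 voters; B by 150.
C wins the runoff.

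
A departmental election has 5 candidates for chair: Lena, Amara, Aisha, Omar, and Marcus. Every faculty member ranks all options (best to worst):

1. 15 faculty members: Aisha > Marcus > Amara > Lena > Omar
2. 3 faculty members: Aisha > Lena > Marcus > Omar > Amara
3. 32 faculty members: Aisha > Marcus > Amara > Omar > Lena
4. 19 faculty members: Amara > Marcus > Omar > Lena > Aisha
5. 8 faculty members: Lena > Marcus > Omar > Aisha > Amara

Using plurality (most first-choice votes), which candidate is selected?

Aisha

First-place votes: Lena 8, Amara 19, Aisha 50, Omar 0, Marcus 0.
Aisha has the most first-place votes.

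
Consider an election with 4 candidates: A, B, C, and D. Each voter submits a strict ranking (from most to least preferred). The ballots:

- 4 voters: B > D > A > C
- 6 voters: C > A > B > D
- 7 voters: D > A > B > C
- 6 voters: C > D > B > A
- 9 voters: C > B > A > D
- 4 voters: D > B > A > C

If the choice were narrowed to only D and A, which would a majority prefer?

Voters preferring D to A: 21; preferring A to D: 15.
D wins the head-to-head.

D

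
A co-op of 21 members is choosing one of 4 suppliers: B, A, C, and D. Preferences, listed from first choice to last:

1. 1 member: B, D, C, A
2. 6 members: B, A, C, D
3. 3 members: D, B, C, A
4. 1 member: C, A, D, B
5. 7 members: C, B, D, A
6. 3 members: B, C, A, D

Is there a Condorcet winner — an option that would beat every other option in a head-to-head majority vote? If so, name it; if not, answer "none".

B

B vs A: 20–1 for B.
B vs C: 13–8 for B.
B vs D: 17–4 for B.
B beats every other option head-to-head.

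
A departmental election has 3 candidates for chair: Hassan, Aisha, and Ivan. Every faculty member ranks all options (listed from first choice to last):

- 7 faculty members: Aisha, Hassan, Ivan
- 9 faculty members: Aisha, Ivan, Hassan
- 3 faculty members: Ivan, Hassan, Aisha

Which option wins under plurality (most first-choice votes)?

Aisha

First-place votes: Hassan 0, Aisha 16, Ivan 3.
Aisha has the most first-place votes.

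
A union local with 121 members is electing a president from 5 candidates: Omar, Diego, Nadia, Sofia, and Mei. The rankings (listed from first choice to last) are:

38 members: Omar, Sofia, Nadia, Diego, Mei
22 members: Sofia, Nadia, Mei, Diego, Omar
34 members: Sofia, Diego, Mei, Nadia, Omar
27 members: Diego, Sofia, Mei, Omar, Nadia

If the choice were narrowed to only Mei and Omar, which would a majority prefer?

Voters preferring Mei to Omar: 83; preferring Omar to Mei: 38.
Mei wins the head-to-head.

Mei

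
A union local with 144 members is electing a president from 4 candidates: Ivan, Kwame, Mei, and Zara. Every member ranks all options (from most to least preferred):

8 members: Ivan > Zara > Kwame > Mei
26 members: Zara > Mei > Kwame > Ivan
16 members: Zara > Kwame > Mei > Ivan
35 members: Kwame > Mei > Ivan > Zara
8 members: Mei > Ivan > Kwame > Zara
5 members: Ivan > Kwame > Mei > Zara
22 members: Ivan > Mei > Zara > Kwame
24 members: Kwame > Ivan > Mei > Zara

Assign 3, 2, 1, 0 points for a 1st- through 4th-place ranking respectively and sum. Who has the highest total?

Ivan: 8·3 + 26·0 + 16·0 + 35·1 + 8·2 + 5·3 + 22·3 + 24·2 = 204
Kwame: 8·1 + 26·1 + 16·2 + 35·3 + 8·1 + 5·2 + 22·0 + 24·3 = 261
Mei: 8·0 + 26·2 + 16·1 + 35·2 + 8·3 + 5·1 + 22·2 + 24·1 = 235
Zara: 8·2 + 26·3 + 16·3 + 35·0 + 8·0 + 5·0 + 22·1 + 24·0 = 164
Kwame has the highest Borda score (261).

Kwame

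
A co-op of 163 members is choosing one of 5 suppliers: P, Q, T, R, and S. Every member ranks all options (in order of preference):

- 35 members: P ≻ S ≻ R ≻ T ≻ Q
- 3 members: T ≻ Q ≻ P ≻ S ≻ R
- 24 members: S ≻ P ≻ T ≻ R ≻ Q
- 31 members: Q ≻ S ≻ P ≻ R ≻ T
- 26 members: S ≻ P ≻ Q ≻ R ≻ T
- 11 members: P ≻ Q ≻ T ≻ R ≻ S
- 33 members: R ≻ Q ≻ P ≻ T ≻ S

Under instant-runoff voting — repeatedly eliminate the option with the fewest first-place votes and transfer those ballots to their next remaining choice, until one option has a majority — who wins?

S

Round 1: P 46, Q 31, T 3, R 33, S 50. Eliminate T.
Round 2: P 46, Q 34, R 33, S 50. Eliminate R.
Round 3: P 46, Q 67, S 50. Eliminate P.
Round 4: Q 78, S 85. S has a majority.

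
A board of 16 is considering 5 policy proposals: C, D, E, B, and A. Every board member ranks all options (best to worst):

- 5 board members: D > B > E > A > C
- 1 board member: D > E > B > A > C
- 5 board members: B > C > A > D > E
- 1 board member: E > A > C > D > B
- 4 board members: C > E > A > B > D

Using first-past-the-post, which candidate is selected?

D

First-place votes: C 4, D 6, E 1, B 5, A 0.
D has the most first-place votes.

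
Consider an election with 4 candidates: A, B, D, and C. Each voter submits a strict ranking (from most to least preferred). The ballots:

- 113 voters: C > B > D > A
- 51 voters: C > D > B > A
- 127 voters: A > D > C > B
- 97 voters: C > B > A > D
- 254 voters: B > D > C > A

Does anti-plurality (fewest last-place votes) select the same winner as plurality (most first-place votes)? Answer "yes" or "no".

Anti-plurality — last-place votes: A 418, B 127, D 97, C 0. Winner: C.
Plurality — first-place votes: A 127, B 254, D 0, C 261. Winner: C.
The two methods agree.

yes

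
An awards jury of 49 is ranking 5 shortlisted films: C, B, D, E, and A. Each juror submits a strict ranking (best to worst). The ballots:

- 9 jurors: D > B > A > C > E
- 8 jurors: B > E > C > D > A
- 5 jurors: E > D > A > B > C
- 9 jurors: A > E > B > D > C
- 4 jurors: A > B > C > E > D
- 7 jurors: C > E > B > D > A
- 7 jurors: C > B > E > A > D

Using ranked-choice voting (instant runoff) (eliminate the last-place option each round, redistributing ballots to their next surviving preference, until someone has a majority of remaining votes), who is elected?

C

Round 1: C 14, B 8, D 9, E 5, A 13. Eliminate E.
Round 2: C 14, B 8, D 14, A 13. Eliminate B.
Round 3: C 22, D 14, A 13. Eliminate A.
Round 4: C 26, D 23. C has a majority.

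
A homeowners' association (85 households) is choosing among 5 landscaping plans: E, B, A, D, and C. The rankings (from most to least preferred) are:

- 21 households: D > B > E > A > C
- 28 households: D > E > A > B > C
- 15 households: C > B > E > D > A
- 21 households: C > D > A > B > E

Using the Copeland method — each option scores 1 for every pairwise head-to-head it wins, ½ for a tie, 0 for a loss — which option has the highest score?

E: beats A and C; loses to B and D → score 2.
B: beats E and C; loses to A and D → score 2.
A: beats B and C; loses to E and D → score 2.
D: beats E, B, A, and C → score 4.
C: loses to E, B, A, and D → score 0.
D has the best pairwise record.

D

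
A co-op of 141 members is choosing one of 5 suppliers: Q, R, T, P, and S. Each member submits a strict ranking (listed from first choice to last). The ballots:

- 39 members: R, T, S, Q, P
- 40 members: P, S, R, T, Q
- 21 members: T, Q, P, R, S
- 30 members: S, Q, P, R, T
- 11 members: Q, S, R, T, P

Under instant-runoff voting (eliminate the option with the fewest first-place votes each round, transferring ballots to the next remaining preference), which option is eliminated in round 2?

Round 1: Q 11, R 39, T 21, P 40, S 30. Eliminate Q.
Round 2: R 39, T 21, P 40, S 41. Eliminate T.

T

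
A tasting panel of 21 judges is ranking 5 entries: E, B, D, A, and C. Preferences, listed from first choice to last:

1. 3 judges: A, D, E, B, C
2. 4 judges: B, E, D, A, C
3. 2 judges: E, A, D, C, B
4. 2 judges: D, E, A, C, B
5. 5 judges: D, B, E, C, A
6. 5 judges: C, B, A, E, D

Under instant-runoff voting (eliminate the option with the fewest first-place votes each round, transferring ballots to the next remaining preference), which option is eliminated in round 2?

B

Round 1: E 2, B 4, D 7, A 3, C 5. Eliminate E.
Round 2: B 4, D 7, A 5, C 5. Eliminate B.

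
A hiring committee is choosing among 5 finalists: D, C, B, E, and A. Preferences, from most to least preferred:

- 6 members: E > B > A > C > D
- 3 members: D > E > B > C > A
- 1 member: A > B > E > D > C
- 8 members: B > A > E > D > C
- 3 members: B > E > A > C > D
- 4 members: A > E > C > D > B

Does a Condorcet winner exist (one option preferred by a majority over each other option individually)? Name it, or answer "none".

none

Checking pairwise contests:
C beats D 13–12.
B beats C 21–4.
E beats B 13–12.
A beats E 13–12.
B beats A 20–5.
Every option loses at least one head-to-head, so there is no Condorcet winner.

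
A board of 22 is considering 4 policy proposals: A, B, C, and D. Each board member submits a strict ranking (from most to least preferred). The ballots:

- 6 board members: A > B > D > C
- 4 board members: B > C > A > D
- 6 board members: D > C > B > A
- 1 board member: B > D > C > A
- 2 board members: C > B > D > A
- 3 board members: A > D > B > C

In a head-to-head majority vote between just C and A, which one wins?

C

Voters preferring C to A: 13; preferring A to C: 9.
C wins the head-to-head.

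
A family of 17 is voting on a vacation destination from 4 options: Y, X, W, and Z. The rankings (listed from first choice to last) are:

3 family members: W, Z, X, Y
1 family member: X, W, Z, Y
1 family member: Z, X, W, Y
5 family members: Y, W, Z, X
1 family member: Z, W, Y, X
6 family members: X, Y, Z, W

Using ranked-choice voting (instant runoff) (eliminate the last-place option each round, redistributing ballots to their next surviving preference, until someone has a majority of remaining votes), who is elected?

X

Round 1: Y 5, X 7, W 3, Z 2. Eliminate Z.
Round 2: Y 5, X 8, W 4. Eliminate W.
Round 3: Y 6, X 11. X has a majority.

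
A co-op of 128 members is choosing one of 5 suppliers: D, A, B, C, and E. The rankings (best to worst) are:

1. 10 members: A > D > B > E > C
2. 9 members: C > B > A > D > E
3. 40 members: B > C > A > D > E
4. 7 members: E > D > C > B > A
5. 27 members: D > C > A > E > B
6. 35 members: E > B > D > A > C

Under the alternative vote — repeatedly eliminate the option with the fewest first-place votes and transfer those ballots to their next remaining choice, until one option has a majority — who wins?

Round 1: D 27, A 10, B 40, C 9, E 42. Eliminate C.
Round 2: D 27, A 10, B 49, E 42. Eliminate A.
Round 3: D 37, B 49, E 42. Eliminate D.
Round 4: B 59, E 69. E has a majority.

E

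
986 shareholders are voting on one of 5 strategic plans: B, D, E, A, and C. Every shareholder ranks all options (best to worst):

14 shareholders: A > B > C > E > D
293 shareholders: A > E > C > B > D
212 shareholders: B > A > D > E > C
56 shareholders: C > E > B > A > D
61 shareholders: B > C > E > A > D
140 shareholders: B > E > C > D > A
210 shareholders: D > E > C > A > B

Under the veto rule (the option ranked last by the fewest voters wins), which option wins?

Last-place votes: B 210, D 424, E 0, A 140, C 212.
E is ranked last by the fewest voters, so E wins.

E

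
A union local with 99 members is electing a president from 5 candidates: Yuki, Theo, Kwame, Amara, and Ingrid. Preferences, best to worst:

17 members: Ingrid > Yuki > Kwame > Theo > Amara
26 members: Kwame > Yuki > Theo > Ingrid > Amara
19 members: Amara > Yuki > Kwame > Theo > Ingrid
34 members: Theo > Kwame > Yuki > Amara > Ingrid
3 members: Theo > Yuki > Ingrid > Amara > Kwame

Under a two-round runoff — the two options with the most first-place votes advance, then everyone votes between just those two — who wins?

Kwame

Round 1 first-place votes: Yuki 0, Theo 37, Kwame 26, Amara 19, Ingrid 17.
Theo and Kwame advance.
Runoff: Theo is preferred to Kwame by 37 voters; Kwame by 62.
Kwame wins the runoff.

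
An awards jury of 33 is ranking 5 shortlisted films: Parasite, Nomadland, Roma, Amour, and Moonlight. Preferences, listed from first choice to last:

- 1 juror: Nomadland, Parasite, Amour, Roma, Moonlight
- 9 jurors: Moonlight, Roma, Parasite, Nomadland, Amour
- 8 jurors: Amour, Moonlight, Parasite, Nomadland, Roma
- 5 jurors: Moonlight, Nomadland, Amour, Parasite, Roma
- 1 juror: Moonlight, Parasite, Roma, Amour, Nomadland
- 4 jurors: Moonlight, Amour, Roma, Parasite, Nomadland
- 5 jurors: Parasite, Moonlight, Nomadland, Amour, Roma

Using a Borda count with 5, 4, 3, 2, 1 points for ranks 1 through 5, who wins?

Parasite: 1·4 + 9·3 + 8·3 + 5·2 + 1·4 + 4·2 + 5·5 = 102
Nomadland: 1·5 + 9·2 + 8·2 + 5·4 + 1·1 + 4·1 + 5·3 = 79
Roma: 1·2 + 9·4 + 8·1 + 5·1 + 1·3 + 4·3 + 5·1 = 71
Amour: 1·3 + 9·1 + 8·5 + 5·3 + 1·2 + 4·4 + 5·2 = 95
Moonlight: 1·1 + 9·5 + 8·4 + 5·5 + 1·5 + 4·5 + 5·4 = 148
Moonlight has the highest Borda score (148).

Moonlight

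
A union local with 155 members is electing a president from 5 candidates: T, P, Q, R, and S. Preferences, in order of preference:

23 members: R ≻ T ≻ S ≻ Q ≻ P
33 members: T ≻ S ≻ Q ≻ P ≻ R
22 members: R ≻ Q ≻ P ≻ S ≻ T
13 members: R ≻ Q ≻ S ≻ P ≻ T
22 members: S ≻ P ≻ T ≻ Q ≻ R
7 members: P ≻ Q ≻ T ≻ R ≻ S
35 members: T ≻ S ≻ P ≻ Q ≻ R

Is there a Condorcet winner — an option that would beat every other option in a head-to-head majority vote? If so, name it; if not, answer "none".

T vs P: 91–64 for T.
T vs Q: 113–42 for T.
T vs R: 97–58 for T.
T vs S: 98–57 for T.
T beats every other option head-to-head.

T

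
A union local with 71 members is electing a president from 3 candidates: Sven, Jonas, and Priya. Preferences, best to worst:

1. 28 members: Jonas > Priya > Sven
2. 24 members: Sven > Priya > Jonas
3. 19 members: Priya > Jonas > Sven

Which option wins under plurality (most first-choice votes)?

Jonas

First-place votes: Sven 24, Jonas 28, Priya 19.
Jonas has the most first-place votes.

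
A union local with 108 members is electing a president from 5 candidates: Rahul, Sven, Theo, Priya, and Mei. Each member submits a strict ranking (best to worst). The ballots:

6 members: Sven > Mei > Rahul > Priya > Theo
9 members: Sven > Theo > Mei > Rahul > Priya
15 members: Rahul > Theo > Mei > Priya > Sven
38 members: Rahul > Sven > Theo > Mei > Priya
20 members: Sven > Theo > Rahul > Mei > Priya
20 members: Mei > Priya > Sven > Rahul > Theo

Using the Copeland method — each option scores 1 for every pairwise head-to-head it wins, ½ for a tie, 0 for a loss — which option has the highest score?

Sven

Rahul: beats Theo, Priya, and Mei; loses to Sven → score 3.
Sven: beats Rahul, Theo, Priya, and Mei → score 4.
Theo: beats Priya and Mei; loses to Rahul and Sven → score 2.
Priya: loses to Rahul, Sven, Theo, and Mei → score 0.
Mei: beats Priya; loses to Rahul, Sven, and Theo → score 1.
Sven has the best pairwise record.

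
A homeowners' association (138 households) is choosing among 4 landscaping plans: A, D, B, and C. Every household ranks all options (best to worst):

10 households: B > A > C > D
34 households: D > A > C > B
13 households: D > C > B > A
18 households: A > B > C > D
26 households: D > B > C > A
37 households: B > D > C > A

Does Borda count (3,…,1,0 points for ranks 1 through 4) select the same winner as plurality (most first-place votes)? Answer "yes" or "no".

Borda — scores: A 142, D 293, B 242, C 151. Winner: D.
Plurality — first-place votes: A 18, D 73, B 47, C 0. Winner: D.
The two methods agree.

yes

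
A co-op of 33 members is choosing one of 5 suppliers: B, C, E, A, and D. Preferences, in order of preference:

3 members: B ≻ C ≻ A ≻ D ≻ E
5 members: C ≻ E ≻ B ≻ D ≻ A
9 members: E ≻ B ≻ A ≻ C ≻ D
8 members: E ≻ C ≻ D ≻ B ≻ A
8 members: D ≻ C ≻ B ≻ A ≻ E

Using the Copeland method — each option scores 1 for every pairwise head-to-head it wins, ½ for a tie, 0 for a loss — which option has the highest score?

E

B: beats A and D; loses to C and E → score 2.
C: beats B, A, and D; loses to E → score 3.
E: beats B, C, A, and D → score 4.
A: loses to B, C, E, and D → score 0.
D: beats A; loses to B, C, and E → score 1.
E has the best pairwise record.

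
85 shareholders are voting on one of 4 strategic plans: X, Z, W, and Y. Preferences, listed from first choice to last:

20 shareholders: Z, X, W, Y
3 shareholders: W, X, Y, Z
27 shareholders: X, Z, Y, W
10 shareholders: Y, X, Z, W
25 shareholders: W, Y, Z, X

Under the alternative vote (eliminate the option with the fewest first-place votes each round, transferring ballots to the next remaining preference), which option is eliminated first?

Y

Round 1: X 27, Z 20, W 28, Y 10. Eliminate Y.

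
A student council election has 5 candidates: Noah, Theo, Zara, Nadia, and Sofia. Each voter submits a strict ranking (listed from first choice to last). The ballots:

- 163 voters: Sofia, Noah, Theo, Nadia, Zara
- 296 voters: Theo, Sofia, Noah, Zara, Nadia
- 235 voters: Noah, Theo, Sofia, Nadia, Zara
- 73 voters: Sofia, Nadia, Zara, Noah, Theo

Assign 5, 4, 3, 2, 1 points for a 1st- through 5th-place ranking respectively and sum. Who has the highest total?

Noah: 163·4 + 296·3 + 235·5 + 73·2 = 2861
Theo: 163·3 + 296·5 + 235·4 + 73·1 = 2982
Zara: 163·1 + 296·2 + 235·1 + 73·3 = 1209
Nadia: 163·2 + 296·1 + 235·2 + 73·4 = 1384
Sofia: 163·5 + 296·4 + 235·3 + 73·5 = 3069
Sofia has the highest Borda score (3069).

Sofia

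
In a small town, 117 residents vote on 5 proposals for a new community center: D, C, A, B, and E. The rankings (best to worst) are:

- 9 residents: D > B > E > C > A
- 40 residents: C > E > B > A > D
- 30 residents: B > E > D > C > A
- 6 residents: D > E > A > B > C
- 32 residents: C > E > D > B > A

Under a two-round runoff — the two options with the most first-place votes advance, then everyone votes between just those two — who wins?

C

Round 1 first-place votes: D 15, C 72, A 0, B 30, E 0.
C and B advance.
Runoff: C is preferred to B by 72 voters; B by 45.
C wins the runoff.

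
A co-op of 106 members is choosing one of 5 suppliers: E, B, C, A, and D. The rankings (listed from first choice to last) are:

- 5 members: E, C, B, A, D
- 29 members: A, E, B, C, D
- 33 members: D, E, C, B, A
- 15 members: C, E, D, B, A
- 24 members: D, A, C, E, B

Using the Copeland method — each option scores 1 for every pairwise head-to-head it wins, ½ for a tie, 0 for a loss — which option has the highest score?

E: beats B and C; ties A; loses to D → score 2.5.
B: ties A; loses to E, C, and D → score 0.5.
C: beats B; ties A; loses to E and D → score 1.5.
A: ties E, B, and C; loses to D → score 1.5.
D: beats E, B, C, and A → score 4.
D has the best pairwise record.

D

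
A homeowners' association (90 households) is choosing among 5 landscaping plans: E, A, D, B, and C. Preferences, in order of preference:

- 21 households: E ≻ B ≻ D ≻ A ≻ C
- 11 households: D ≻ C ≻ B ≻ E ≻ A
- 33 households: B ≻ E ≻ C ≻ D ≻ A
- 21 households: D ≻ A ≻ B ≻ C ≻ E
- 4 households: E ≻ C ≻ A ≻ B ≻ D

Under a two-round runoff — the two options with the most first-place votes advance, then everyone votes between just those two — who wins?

Round 1 first-place votes: E 25, A 0, D 32, B 33, C 0.
B and D advance.
Runoff: B is preferred to D by 58 voters; D by 32.
B wins the runoff.

B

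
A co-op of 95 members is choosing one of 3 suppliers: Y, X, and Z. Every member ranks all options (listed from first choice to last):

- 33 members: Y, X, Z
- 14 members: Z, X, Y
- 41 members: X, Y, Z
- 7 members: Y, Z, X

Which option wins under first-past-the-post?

First-place votes: Y 40, X 41, Z 14.
X has the most first-place votes.

X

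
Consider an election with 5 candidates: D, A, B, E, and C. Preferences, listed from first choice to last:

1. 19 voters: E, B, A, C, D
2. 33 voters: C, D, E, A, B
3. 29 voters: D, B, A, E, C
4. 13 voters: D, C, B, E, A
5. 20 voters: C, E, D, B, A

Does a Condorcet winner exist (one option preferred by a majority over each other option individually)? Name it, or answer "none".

C vs D: 72–42 for C.
C vs A: 66–48 for C.
C vs B: 66–48 for C.
C vs E: 66–48 for C.
C beats every other option head-to-head.

C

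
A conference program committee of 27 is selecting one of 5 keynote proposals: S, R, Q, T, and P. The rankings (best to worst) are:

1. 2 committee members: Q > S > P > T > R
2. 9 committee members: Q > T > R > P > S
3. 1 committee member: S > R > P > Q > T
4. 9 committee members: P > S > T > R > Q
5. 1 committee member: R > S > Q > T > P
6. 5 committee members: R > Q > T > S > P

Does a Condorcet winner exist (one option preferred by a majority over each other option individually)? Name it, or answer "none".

none

Checking pairwise contests:
R beats S 15–12.
T beats R 20–7.
R beats Q 16–11.
Q beats T 18–9.
R beats P 16–11.
Every option loses at least one head-to-head, so there is no Condorcet winner.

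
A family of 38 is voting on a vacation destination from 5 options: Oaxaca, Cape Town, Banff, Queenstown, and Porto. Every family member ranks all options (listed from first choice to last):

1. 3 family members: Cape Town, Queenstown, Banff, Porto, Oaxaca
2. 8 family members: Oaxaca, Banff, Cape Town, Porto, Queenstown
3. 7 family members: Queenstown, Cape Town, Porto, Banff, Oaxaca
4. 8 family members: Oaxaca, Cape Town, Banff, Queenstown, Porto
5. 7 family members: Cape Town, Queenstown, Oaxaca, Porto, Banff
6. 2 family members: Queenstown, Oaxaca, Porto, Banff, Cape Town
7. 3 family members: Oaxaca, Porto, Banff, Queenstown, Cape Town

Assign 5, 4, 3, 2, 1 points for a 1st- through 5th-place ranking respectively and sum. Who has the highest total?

Oaxaca: 3·1 + 8·5 + 7·1 + 8·5 + 7·3 + 2·4 + 3·5 = 134
Cape Town: 3·5 + 8·3 + 7·4 + 8·4 + 7·5 + 2·1 + 3·1 = 139
Banff: 3·3 + 8·4 + 7·2 + 8·3 + 7·1 + 2·2 + 3·3 = 99
Queenstown: 3·4 + 8·1 + 7·5 + 8·2 + 7·4 + 2·5 + 3·2 = 115
Porto: 3·2 + 8·2 + 7·3 + 8·1 + 7·2 + 2·3 + 3·4 = 83
Cape Town has the highest Borda score (139).

Cape Town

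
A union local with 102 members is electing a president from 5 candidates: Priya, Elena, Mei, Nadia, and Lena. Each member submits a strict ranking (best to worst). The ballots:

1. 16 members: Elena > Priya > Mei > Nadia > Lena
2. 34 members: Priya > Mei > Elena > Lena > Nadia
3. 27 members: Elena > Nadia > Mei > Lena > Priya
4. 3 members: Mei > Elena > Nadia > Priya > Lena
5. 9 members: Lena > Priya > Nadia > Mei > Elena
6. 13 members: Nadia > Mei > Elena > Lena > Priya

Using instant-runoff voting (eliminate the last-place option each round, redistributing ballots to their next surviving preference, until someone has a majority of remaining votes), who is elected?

Round 1: Priya 34, Elena 43, Mei 3, Nadia 13, Lena 9. Eliminate Mei.
Round 2: Priya 34, Elena 46, Nadia 13, Lena 9. Eliminate Lena.
Round 3: Priya 43, Elena 46, Nadia 13. Eliminate Nadia.
Round 4: Priya 43, Elena 59. Elena has a majority.

Elena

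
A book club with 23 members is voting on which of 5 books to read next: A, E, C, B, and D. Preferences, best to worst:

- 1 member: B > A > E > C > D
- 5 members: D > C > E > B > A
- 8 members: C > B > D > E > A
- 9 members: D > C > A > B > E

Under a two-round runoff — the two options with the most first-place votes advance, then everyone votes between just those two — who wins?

D

Round 1 first-place votes: A 0, E 0, C 8, B 1, D 14.
D and C advance.
Runoff: D is preferred to C by 14 voters; C by 9.
D wins the runoff.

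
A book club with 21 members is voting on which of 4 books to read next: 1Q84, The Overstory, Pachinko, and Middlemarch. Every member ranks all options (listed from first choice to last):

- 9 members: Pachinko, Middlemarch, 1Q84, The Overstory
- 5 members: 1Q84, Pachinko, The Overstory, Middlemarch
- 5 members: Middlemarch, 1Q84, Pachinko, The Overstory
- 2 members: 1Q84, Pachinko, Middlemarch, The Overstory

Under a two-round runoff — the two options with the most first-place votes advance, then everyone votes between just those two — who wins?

Round 1 first-place votes: 1Q84 7, The Overstory 0, Pachinko 9, Middlemarch 5.
Pachinko and 1Q84 advance.
Runoff: Pachinko is preferred to 1Q84 by 9 voters; 1Q84 by 12.
1Q84 wins the runoff.

1Q84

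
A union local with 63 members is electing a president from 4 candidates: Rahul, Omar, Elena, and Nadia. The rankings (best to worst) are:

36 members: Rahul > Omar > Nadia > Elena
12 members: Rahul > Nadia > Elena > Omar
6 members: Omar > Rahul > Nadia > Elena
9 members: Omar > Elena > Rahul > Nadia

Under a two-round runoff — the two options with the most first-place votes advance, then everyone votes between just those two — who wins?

Round 1 first-place votes: Rahul 48, Omar 15, Elena 0, Nadia 0.
Rahul and Omar advance.
Runoff: Rahul is preferred to Omar by 48 voters; Omar by 15.
Rahul wins the runoff.

Rahul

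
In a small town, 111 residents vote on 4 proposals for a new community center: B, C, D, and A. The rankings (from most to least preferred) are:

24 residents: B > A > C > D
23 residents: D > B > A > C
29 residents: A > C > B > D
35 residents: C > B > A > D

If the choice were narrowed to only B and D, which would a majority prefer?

Voters preferring B to D: 88; preferring D to B: 23.
B wins the head-to-head.

B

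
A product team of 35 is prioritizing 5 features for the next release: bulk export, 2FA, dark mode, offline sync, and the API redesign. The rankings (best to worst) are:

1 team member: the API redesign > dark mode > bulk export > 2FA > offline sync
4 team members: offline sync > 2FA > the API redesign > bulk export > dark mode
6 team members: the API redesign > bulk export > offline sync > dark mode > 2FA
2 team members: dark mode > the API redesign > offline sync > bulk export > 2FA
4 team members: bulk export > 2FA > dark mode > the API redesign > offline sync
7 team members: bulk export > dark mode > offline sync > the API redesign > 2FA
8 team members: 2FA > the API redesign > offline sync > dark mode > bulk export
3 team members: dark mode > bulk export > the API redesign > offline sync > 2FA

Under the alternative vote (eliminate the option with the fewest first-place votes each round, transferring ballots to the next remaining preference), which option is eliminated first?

Round 1: bulk export 11, 2FA 8, dark mode 5, offline sync 4, the API redesign 7. Eliminate offline sync.

offline sync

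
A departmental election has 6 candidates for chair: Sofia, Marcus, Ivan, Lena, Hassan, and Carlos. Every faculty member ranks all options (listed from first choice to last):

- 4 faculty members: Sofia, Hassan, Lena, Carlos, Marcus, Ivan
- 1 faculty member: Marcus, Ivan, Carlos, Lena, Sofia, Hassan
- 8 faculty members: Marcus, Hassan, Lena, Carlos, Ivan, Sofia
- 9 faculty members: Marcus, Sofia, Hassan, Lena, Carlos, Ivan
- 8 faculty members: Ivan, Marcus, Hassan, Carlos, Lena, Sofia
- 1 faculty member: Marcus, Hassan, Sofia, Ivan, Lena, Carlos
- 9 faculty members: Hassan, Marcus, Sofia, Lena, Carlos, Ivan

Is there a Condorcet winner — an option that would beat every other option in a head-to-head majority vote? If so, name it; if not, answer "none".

Marcus

Marcus vs Sofia: 36–4 for Marcus.
Marcus vs Ivan: 32–8 for Marcus.
Marcus vs Lena: 36–4 for Marcus.
Marcus vs Hassan: 27–13 for Marcus.
Marcus vs Carlos: 36–4 for Marcus.
Marcus beats every other option head-to-head.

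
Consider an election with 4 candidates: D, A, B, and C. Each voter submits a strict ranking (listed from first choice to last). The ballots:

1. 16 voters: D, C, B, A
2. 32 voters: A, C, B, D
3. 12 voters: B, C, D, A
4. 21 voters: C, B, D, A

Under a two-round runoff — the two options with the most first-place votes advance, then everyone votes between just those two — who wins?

C

Round 1 first-place votes: D 16, A 32, B 12, C 21.
A and C advance.
Runoff: A is preferred to C by 32 voters; C by 49.
C wins the runoff.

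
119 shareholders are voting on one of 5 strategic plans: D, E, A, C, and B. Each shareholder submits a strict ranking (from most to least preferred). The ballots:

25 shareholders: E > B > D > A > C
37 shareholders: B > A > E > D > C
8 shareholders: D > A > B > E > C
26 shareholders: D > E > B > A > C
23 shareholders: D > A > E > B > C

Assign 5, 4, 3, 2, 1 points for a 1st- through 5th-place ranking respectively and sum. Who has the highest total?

D

D: 25·3 + 37·2 + 8·5 + 26·5 + 23·5 = 434
E: 25·5 + 37·3 + 8·2 + 26·4 + 23·3 = 425
A: 25·2 + 37·4 + 8·4 + 26·2 + 23·4 = 374
C: 25·1 + 37·1 + 8·1 + 26·1 + 23·1 = 119
B: 25·4 + 37·5 + 8·3 + 26·3 + 23·2 = 433
D has the highest Borda score (434).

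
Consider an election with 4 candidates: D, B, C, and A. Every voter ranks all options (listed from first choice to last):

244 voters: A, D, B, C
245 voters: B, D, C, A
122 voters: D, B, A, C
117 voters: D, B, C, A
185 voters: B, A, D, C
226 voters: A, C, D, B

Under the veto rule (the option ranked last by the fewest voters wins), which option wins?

Last-place votes: D 0, B 226, C 551, A 362.
D is ranked last by the fewest voters, so D wins.

D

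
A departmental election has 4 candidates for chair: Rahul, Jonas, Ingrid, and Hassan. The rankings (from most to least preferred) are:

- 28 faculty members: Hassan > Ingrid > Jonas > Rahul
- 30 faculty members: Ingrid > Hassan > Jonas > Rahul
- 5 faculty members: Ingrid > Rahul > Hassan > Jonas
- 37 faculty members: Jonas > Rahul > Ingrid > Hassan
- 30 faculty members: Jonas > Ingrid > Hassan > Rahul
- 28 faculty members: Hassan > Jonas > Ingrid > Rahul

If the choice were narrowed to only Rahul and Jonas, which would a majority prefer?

Voters preferring Rahul to Jonas: 5; preferring Jonas to Rahul: 153.
Jonas wins the head-to-head.

Jonas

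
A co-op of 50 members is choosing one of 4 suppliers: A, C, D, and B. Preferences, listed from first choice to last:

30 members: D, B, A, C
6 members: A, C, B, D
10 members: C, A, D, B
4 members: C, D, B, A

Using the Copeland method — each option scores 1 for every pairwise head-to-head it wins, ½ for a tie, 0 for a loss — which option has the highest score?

A: beats C; loses to D and B → score 1.
C: loses to A, D, and B → score 0.
D: beats A, C, and B → score 3.
B: beats A and C; loses to D → score 2.
D has the best pairwise record.

D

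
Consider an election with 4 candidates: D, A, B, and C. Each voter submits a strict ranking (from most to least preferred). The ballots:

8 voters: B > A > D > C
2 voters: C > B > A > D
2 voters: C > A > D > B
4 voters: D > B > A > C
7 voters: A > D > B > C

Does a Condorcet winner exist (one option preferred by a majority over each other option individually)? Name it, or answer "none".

Checking pairwise contests:
A beats D 19–4.
B beats A 14–9.
D beats B 13–10.
D beats C 19–4.
Every option loses at least one head-to-head, so there is no Condorcet winner.

none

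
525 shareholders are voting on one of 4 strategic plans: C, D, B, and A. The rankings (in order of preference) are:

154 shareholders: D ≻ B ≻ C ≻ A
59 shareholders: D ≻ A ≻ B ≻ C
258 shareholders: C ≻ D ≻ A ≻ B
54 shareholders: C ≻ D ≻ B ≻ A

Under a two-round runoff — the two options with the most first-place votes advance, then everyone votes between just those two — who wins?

C

Round 1 first-place votes: C 312, D 213, B 0, A 0.
C and D advance.
Runoff: C is preferred to D by 312 voters; D by 213.
C wins the runoff.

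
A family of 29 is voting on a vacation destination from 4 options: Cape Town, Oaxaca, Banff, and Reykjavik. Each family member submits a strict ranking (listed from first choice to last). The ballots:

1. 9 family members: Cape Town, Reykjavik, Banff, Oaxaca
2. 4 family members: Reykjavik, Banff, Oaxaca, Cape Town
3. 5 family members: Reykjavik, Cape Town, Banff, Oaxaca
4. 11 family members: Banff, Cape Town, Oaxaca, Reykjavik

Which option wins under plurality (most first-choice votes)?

Banff

First-place votes: Cape Town 9, Oaxaca 0, Banff 11, Reykjavik 9.
Banff has the most first-place votes.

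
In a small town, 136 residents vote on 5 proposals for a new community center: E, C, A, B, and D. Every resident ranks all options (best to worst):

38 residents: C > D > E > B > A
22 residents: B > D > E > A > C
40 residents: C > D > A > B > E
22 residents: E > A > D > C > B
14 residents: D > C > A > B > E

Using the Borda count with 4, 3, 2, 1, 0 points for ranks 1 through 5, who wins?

E: 38·2 + 22·2 + 40·0 + 22·4 + 14·0 = 208
C: 38·4 + 22·0 + 40·4 + 22·1 + 14·3 = 376
A: 38·0 + 22·1 + 40·2 + 22·3 + 14·2 = 196
B: 38·1 + 22·4 + 40·1 + 22·0 + 14·1 = 180
D: 38·3 + 22·3 + 40·3 + 22·2 + 14·4 = 400
D has the highest Borda score (400).

D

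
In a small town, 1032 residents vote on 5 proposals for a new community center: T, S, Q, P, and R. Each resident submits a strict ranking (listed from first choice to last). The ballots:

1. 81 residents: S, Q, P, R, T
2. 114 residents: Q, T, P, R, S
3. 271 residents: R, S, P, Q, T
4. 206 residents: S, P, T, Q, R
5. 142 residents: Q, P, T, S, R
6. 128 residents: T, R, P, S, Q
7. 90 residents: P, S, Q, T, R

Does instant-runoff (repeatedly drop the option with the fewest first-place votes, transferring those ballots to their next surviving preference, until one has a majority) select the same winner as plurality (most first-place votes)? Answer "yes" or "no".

yes

Instant-runoff — R1 T 128, S 287, Q 256, P 90, R 271 (P out); R2 T 128, S 377, Q 256, R 271 (T out); R3 S 377, Q 256, R 399 (Q out); R4 S 519, R 513 (S winner). Winner: S.
Plurality — first-place votes: T 128, S 287, Q 256, P 90, R 271. Winner: S.
The two methods agree.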